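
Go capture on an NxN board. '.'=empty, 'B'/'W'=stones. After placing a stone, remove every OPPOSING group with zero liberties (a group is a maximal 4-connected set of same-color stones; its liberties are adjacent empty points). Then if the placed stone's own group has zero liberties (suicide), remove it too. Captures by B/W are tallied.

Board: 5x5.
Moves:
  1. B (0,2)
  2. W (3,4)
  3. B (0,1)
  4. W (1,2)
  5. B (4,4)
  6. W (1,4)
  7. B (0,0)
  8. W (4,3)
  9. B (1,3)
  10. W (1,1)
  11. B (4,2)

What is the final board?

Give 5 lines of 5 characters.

Move 1: B@(0,2) -> caps B=0 W=0
Move 2: W@(3,4) -> caps B=0 W=0
Move 3: B@(0,1) -> caps B=0 W=0
Move 4: W@(1,2) -> caps B=0 W=0
Move 5: B@(4,4) -> caps B=0 W=0
Move 6: W@(1,4) -> caps B=0 W=0
Move 7: B@(0,0) -> caps B=0 W=0
Move 8: W@(4,3) -> caps B=0 W=1
Move 9: B@(1,3) -> caps B=0 W=1
Move 10: W@(1,1) -> caps B=0 W=1
Move 11: B@(4,2) -> caps B=0 W=1

Answer: BBB..
.WWBW
.....
....W
..BW.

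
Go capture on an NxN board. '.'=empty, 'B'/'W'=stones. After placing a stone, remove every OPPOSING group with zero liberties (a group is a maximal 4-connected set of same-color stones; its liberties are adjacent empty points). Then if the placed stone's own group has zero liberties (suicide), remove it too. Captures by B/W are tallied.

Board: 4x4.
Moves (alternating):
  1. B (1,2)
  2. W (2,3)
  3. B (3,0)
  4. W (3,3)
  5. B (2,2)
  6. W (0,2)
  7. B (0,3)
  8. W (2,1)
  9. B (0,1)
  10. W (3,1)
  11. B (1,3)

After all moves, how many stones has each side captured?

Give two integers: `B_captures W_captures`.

Move 1: B@(1,2) -> caps B=0 W=0
Move 2: W@(2,3) -> caps B=0 W=0
Move 3: B@(3,0) -> caps B=0 W=0
Move 4: W@(3,3) -> caps B=0 W=0
Move 5: B@(2,2) -> caps B=0 W=0
Move 6: W@(0,2) -> caps B=0 W=0
Move 7: B@(0,3) -> caps B=0 W=0
Move 8: W@(2,1) -> caps B=0 W=0
Move 9: B@(0,1) -> caps B=1 W=0
Move 10: W@(3,1) -> caps B=1 W=0
Move 11: B@(1,3) -> caps B=1 W=0

Answer: 1 0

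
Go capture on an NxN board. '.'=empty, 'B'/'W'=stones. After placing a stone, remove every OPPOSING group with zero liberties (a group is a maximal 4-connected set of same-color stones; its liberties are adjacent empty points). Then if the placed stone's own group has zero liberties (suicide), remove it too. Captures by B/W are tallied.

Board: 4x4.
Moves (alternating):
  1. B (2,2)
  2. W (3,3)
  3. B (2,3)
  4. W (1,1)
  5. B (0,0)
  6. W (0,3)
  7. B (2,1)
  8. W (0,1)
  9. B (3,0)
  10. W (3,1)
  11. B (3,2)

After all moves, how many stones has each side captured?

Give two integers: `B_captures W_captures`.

Answer: 2 0

Derivation:
Move 1: B@(2,2) -> caps B=0 W=0
Move 2: W@(3,3) -> caps B=0 W=0
Move 3: B@(2,3) -> caps B=0 W=0
Move 4: W@(1,1) -> caps B=0 W=0
Move 5: B@(0,0) -> caps B=0 W=0
Move 6: W@(0,3) -> caps B=0 W=0
Move 7: B@(2,1) -> caps B=0 W=0
Move 8: W@(0,1) -> caps B=0 W=0
Move 9: B@(3,0) -> caps B=0 W=0
Move 10: W@(3,1) -> caps B=0 W=0
Move 11: B@(3,2) -> caps B=2 W=0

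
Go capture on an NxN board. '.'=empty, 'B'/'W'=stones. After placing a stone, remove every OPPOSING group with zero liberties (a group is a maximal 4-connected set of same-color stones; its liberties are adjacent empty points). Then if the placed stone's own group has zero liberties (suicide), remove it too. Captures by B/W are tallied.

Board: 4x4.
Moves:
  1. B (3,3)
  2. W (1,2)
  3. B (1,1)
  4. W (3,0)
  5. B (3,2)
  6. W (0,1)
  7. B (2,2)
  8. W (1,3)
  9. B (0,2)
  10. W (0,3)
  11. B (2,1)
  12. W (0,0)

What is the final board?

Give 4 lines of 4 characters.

Answer: WW.W
.BWW
.BB.
W.BB

Derivation:
Move 1: B@(3,3) -> caps B=0 W=0
Move 2: W@(1,2) -> caps B=0 W=0
Move 3: B@(1,1) -> caps B=0 W=0
Move 4: W@(3,0) -> caps B=0 W=0
Move 5: B@(3,2) -> caps B=0 W=0
Move 6: W@(0,1) -> caps B=0 W=0
Move 7: B@(2,2) -> caps B=0 W=0
Move 8: W@(1,3) -> caps B=0 W=0
Move 9: B@(0,2) -> caps B=0 W=0
Move 10: W@(0,3) -> caps B=0 W=1
Move 11: B@(2,1) -> caps B=0 W=1
Move 12: W@(0,0) -> caps B=0 W=1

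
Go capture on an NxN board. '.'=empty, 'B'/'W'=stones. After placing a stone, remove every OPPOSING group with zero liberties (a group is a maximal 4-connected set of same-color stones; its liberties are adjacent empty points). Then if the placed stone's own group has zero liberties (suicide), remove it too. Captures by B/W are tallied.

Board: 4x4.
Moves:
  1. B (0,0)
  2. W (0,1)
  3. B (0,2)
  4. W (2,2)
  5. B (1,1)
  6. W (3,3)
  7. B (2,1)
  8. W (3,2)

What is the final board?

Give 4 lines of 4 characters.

Move 1: B@(0,0) -> caps B=0 W=0
Move 2: W@(0,1) -> caps B=0 W=0
Move 3: B@(0,2) -> caps B=0 W=0
Move 4: W@(2,2) -> caps B=0 W=0
Move 5: B@(1,1) -> caps B=1 W=0
Move 6: W@(3,3) -> caps B=1 W=0
Move 7: B@(2,1) -> caps B=1 W=0
Move 8: W@(3,2) -> caps B=1 W=0

Answer: B.B.
.B..
.BW.
..WW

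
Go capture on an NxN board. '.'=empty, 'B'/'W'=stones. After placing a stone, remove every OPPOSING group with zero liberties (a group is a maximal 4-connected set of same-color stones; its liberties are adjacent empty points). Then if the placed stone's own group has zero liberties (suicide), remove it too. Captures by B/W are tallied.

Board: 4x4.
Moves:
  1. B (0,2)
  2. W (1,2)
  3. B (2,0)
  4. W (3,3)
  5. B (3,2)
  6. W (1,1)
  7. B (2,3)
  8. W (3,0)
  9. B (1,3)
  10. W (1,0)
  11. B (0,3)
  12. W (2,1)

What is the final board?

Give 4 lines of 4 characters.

Answer: ..BB
WWWB
.W.B
W.B.

Derivation:
Move 1: B@(0,2) -> caps B=0 W=0
Move 2: W@(1,2) -> caps B=0 W=0
Move 3: B@(2,0) -> caps B=0 W=0
Move 4: W@(3,3) -> caps B=0 W=0
Move 5: B@(3,2) -> caps B=0 W=0
Move 6: W@(1,1) -> caps B=0 W=0
Move 7: B@(2,3) -> caps B=1 W=0
Move 8: W@(3,0) -> caps B=1 W=0
Move 9: B@(1,3) -> caps B=1 W=0
Move 10: W@(1,0) -> caps B=1 W=0
Move 11: B@(0,3) -> caps B=1 W=0
Move 12: W@(2,1) -> caps B=1 W=1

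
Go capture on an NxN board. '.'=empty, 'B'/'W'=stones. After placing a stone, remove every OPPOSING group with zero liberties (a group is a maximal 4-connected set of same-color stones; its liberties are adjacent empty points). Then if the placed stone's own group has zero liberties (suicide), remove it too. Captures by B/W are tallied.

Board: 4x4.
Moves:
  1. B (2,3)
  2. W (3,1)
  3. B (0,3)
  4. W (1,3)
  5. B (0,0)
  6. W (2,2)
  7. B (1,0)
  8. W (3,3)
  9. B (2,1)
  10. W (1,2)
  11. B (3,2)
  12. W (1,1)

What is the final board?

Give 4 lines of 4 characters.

Move 1: B@(2,3) -> caps B=0 W=0
Move 2: W@(3,1) -> caps B=0 W=0
Move 3: B@(0,3) -> caps B=0 W=0
Move 4: W@(1,3) -> caps B=0 W=0
Move 5: B@(0,0) -> caps B=0 W=0
Move 6: W@(2,2) -> caps B=0 W=0
Move 7: B@(1,0) -> caps B=0 W=0
Move 8: W@(3,3) -> caps B=0 W=1
Move 9: B@(2,1) -> caps B=0 W=1
Move 10: W@(1,2) -> caps B=0 W=1
Move 11: B@(3,2) -> caps B=0 W=1
Move 12: W@(1,1) -> caps B=0 W=1

Answer: B..B
BWWW
.BW.
.W.W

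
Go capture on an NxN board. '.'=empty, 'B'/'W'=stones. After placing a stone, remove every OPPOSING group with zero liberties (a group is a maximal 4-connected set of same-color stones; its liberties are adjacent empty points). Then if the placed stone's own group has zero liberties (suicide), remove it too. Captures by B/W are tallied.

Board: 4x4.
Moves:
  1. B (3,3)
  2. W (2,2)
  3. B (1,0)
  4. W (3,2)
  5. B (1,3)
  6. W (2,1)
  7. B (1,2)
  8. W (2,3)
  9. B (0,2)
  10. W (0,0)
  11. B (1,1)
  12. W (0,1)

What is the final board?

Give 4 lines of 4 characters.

Answer: ..B.
BBBB
.WWW
..W.

Derivation:
Move 1: B@(3,3) -> caps B=0 W=0
Move 2: W@(2,2) -> caps B=0 W=0
Move 3: B@(1,0) -> caps B=0 W=0
Move 4: W@(3,2) -> caps B=0 W=0
Move 5: B@(1,3) -> caps B=0 W=0
Move 6: W@(2,1) -> caps B=0 W=0
Move 7: B@(1,2) -> caps B=0 W=0
Move 8: W@(2,3) -> caps B=0 W=1
Move 9: B@(0,2) -> caps B=0 W=1
Move 10: W@(0,0) -> caps B=0 W=1
Move 11: B@(1,1) -> caps B=0 W=1
Move 12: W@(0,1) -> caps B=0 W=1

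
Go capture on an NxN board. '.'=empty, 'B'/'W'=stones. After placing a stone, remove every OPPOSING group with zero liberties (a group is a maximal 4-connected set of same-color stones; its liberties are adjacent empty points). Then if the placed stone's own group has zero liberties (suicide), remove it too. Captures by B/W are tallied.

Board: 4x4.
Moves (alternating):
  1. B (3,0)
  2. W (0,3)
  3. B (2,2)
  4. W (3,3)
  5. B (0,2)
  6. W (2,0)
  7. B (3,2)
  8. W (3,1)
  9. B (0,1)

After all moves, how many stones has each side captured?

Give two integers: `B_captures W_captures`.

Answer: 0 1

Derivation:
Move 1: B@(3,0) -> caps B=0 W=0
Move 2: W@(0,3) -> caps B=0 W=0
Move 3: B@(2,2) -> caps B=0 W=0
Move 4: W@(3,3) -> caps B=0 W=0
Move 5: B@(0,2) -> caps B=0 W=0
Move 6: W@(2,0) -> caps B=0 W=0
Move 7: B@(3,2) -> caps B=0 W=0
Move 8: W@(3,1) -> caps B=0 W=1
Move 9: B@(0,1) -> caps B=0 W=1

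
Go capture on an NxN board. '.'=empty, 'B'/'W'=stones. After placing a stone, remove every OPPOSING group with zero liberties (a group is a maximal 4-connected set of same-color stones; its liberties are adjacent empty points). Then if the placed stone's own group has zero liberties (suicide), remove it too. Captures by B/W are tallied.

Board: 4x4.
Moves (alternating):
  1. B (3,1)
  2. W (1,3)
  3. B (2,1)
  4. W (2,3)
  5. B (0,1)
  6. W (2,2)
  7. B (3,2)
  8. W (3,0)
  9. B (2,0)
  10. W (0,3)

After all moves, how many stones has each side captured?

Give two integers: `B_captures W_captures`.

Move 1: B@(3,1) -> caps B=0 W=0
Move 2: W@(1,3) -> caps B=0 W=0
Move 3: B@(2,1) -> caps B=0 W=0
Move 4: W@(2,3) -> caps B=0 W=0
Move 5: B@(0,1) -> caps B=0 W=0
Move 6: W@(2,2) -> caps B=0 W=0
Move 7: B@(3,2) -> caps B=0 W=0
Move 8: W@(3,0) -> caps B=0 W=0
Move 9: B@(2,0) -> caps B=1 W=0
Move 10: W@(0,3) -> caps B=1 W=0

Answer: 1 0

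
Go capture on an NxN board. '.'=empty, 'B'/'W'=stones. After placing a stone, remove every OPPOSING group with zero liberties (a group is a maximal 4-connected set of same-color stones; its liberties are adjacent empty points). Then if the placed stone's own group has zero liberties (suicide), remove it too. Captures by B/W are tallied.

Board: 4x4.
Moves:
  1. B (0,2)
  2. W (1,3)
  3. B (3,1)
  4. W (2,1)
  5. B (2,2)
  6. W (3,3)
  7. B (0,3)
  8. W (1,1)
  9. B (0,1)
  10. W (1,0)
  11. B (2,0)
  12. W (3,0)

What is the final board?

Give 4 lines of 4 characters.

Move 1: B@(0,2) -> caps B=0 W=0
Move 2: W@(1,3) -> caps B=0 W=0
Move 3: B@(3,1) -> caps B=0 W=0
Move 4: W@(2,1) -> caps B=0 W=0
Move 5: B@(2,2) -> caps B=0 W=0
Move 6: W@(3,3) -> caps B=0 W=0
Move 7: B@(0,3) -> caps B=0 W=0
Move 8: W@(1,1) -> caps B=0 W=0
Move 9: B@(0,1) -> caps B=0 W=0
Move 10: W@(1,0) -> caps B=0 W=0
Move 11: B@(2,0) -> caps B=0 W=0
Move 12: W@(3,0) -> caps B=0 W=1

Answer: .BBB
WW.W
.WB.
WB.W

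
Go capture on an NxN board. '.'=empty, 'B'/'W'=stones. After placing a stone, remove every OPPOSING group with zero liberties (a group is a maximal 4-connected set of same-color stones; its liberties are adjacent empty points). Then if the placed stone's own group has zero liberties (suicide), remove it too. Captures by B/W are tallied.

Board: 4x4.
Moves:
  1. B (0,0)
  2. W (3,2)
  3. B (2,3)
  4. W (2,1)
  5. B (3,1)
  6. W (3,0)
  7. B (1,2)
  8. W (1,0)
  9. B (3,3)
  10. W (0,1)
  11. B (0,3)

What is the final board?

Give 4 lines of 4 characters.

Answer: .W.B
W.B.
.W.B
W.WB

Derivation:
Move 1: B@(0,0) -> caps B=0 W=0
Move 2: W@(3,2) -> caps B=0 W=0
Move 3: B@(2,3) -> caps B=0 W=0
Move 4: W@(2,1) -> caps B=0 W=0
Move 5: B@(3,1) -> caps B=0 W=0
Move 6: W@(3,0) -> caps B=0 W=1
Move 7: B@(1,2) -> caps B=0 W=1
Move 8: W@(1,0) -> caps B=0 W=1
Move 9: B@(3,3) -> caps B=0 W=1
Move 10: W@(0,1) -> caps B=0 W=2
Move 11: B@(0,3) -> caps B=0 W=2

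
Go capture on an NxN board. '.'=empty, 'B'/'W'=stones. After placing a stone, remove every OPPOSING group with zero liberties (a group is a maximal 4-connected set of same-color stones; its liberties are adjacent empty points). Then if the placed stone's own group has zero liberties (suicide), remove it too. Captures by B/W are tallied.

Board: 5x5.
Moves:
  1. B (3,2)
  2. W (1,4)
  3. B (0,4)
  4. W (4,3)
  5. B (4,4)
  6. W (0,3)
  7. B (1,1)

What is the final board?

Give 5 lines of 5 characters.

Move 1: B@(3,2) -> caps B=0 W=0
Move 2: W@(1,4) -> caps B=0 W=0
Move 3: B@(0,4) -> caps B=0 W=0
Move 4: W@(4,3) -> caps B=0 W=0
Move 5: B@(4,4) -> caps B=0 W=0
Move 6: W@(0,3) -> caps B=0 W=1
Move 7: B@(1,1) -> caps B=0 W=1

Answer: ...W.
.B..W
.....
..B..
...WB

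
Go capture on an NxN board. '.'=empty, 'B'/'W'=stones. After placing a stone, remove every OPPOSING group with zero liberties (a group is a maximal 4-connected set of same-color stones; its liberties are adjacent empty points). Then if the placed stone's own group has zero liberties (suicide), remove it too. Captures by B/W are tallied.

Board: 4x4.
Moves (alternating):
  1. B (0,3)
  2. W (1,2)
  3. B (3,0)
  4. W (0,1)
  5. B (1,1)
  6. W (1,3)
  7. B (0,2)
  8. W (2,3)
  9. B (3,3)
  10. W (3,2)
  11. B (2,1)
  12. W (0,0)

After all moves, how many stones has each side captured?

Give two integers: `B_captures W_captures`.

Move 1: B@(0,3) -> caps B=0 W=0
Move 2: W@(1,2) -> caps B=0 W=0
Move 3: B@(3,0) -> caps B=0 W=0
Move 4: W@(0,1) -> caps B=0 W=0
Move 5: B@(1,1) -> caps B=0 W=0
Move 6: W@(1,3) -> caps B=0 W=0
Move 7: B@(0,2) -> caps B=0 W=0
Move 8: W@(2,3) -> caps B=0 W=0
Move 9: B@(3,3) -> caps B=0 W=0
Move 10: W@(3,2) -> caps B=0 W=1
Move 11: B@(2,1) -> caps B=0 W=1
Move 12: W@(0,0) -> caps B=0 W=1

Answer: 0 1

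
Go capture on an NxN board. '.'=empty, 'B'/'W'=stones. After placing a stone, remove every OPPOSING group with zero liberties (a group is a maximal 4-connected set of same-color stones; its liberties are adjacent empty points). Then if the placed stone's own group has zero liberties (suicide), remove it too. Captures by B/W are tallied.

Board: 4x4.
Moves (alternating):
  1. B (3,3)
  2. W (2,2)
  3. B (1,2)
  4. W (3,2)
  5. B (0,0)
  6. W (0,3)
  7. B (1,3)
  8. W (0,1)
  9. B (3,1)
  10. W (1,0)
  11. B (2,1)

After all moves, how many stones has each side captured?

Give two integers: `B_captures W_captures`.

Move 1: B@(3,3) -> caps B=0 W=0
Move 2: W@(2,2) -> caps B=0 W=0
Move 3: B@(1,2) -> caps B=0 W=0
Move 4: W@(3,2) -> caps B=0 W=0
Move 5: B@(0,0) -> caps B=0 W=0
Move 6: W@(0,3) -> caps B=0 W=0
Move 7: B@(1,3) -> caps B=0 W=0
Move 8: W@(0,1) -> caps B=0 W=0
Move 9: B@(3,1) -> caps B=0 W=0
Move 10: W@(1,0) -> caps B=0 W=1
Move 11: B@(2,1) -> caps B=0 W=1

Answer: 0 1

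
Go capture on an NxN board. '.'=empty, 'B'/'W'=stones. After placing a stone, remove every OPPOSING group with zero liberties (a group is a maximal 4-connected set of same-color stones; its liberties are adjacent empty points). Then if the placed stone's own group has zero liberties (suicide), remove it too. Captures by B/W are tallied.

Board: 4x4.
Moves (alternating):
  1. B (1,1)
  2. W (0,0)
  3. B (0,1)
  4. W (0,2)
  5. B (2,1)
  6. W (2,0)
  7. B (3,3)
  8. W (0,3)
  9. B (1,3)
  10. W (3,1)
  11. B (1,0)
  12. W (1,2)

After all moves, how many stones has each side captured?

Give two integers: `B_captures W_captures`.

Move 1: B@(1,1) -> caps B=0 W=0
Move 2: W@(0,0) -> caps B=0 W=0
Move 3: B@(0,1) -> caps B=0 W=0
Move 4: W@(0,2) -> caps B=0 W=0
Move 5: B@(2,1) -> caps B=0 W=0
Move 6: W@(2,0) -> caps B=0 W=0
Move 7: B@(3,3) -> caps B=0 W=0
Move 8: W@(0,3) -> caps B=0 W=0
Move 9: B@(1,3) -> caps B=0 W=0
Move 10: W@(3,1) -> caps B=0 W=0
Move 11: B@(1,0) -> caps B=1 W=0
Move 12: W@(1,2) -> caps B=1 W=0

Answer: 1 0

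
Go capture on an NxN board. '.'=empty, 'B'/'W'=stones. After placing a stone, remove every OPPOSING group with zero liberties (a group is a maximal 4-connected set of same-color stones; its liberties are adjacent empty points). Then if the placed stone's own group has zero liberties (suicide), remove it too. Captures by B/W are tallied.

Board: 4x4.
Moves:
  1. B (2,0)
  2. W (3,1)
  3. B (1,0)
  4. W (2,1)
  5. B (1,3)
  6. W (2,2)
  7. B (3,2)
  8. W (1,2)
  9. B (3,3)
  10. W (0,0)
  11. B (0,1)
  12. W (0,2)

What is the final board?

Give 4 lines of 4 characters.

Answer: .BW.
B.WB
BWW.
.WBB

Derivation:
Move 1: B@(2,0) -> caps B=0 W=0
Move 2: W@(3,1) -> caps B=0 W=0
Move 3: B@(1,0) -> caps B=0 W=0
Move 4: W@(2,1) -> caps B=0 W=0
Move 5: B@(1,3) -> caps B=0 W=0
Move 6: W@(2,2) -> caps B=0 W=0
Move 7: B@(3,2) -> caps B=0 W=0
Move 8: W@(1,2) -> caps B=0 W=0
Move 9: B@(3,3) -> caps B=0 W=0
Move 10: W@(0,0) -> caps B=0 W=0
Move 11: B@(0,1) -> caps B=1 W=0
Move 12: W@(0,2) -> caps B=1 W=0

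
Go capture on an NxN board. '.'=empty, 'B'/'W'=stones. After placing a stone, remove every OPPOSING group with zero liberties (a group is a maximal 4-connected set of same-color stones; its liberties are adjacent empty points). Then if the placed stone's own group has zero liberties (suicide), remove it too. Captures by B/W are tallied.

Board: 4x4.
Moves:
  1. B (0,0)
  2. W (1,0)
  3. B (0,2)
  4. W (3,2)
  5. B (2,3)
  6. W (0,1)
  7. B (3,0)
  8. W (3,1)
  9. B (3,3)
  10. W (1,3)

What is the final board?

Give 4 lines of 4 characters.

Move 1: B@(0,0) -> caps B=0 W=0
Move 2: W@(1,0) -> caps B=0 W=0
Move 3: B@(0,2) -> caps B=0 W=0
Move 4: W@(3,2) -> caps B=0 W=0
Move 5: B@(2,3) -> caps B=0 W=0
Move 6: W@(0,1) -> caps B=0 W=1
Move 7: B@(3,0) -> caps B=0 W=1
Move 8: W@(3,1) -> caps B=0 W=1
Move 9: B@(3,3) -> caps B=0 W=1
Move 10: W@(1,3) -> caps B=0 W=1

Answer: .WB.
W..W
...B
BWWB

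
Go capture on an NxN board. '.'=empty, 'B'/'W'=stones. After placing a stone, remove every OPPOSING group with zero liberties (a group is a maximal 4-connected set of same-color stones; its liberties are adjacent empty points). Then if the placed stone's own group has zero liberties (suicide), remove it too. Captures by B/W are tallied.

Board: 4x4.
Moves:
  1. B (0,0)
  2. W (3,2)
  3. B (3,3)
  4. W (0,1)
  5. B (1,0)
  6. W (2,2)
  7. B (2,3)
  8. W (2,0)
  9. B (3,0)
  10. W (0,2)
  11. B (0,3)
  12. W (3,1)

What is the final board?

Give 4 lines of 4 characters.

Move 1: B@(0,0) -> caps B=0 W=0
Move 2: W@(3,2) -> caps B=0 W=0
Move 3: B@(3,3) -> caps B=0 W=0
Move 4: W@(0,1) -> caps B=0 W=0
Move 5: B@(1,0) -> caps B=0 W=0
Move 6: W@(2,2) -> caps B=0 W=0
Move 7: B@(2,3) -> caps B=0 W=0
Move 8: W@(2,0) -> caps B=0 W=0
Move 9: B@(3,0) -> caps B=0 W=0
Move 10: W@(0,2) -> caps B=0 W=0
Move 11: B@(0,3) -> caps B=0 W=0
Move 12: W@(3,1) -> caps B=0 W=1

Answer: BWWB
B...
W.WB
.WWB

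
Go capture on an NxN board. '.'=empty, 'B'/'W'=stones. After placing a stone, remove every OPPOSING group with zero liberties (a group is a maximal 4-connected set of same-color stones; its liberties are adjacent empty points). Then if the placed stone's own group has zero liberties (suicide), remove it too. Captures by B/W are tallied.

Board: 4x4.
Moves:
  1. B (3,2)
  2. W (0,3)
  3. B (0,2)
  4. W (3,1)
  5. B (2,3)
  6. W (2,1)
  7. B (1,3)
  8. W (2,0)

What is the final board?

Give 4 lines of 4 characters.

Answer: ..B.
...B
WW.B
.WB.

Derivation:
Move 1: B@(3,2) -> caps B=0 W=0
Move 2: W@(0,3) -> caps B=0 W=0
Move 3: B@(0,2) -> caps B=0 W=0
Move 4: W@(3,1) -> caps B=0 W=0
Move 5: B@(2,3) -> caps B=0 W=0
Move 6: W@(2,1) -> caps B=0 W=0
Move 7: B@(1,3) -> caps B=1 W=0
Move 8: W@(2,0) -> caps B=1 W=0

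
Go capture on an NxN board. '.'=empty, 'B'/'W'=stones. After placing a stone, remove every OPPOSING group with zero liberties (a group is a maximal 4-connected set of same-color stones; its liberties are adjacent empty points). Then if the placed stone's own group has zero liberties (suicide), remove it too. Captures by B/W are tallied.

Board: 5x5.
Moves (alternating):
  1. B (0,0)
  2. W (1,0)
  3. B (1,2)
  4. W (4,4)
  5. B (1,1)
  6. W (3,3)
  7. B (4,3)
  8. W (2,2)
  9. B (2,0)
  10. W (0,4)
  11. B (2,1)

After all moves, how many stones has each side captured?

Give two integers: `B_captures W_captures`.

Move 1: B@(0,0) -> caps B=0 W=0
Move 2: W@(1,0) -> caps B=0 W=0
Move 3: B@(1,2) -> caps B=0 W=0
Move 4: W@(4,4) -> caps B=0 W=0
Move 5: B@(1,1) -> caps B=0 W=0
Move 6: W@(3,3) -> caps B=0 W=0
Move 7: B@(4,3) -> caps B=0 W=0
Move 8: W@(2,2) -> caps B=0 W=0
Move 9: B@(2,0) -> caps B=1 W=0
Move 10: W@(0,4) -> caps B=1 W=0
Move 11: B@(2,1) -> caps B=1 W=0

Answer: 1 0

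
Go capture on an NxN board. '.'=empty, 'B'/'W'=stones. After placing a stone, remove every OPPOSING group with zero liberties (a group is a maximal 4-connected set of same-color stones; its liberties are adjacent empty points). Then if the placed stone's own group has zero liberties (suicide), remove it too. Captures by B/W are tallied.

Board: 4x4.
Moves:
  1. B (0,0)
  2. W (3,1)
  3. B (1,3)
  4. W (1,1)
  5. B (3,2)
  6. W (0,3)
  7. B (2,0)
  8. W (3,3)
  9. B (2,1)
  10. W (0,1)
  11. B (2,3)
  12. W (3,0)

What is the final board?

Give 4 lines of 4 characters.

Answer: BW.W
.W.B
BB.B
..B.

Derivation:
Move 1: B@(0,0) -> caps B=0 W=0
Move 2: W@(3,1) -> caps B=0 W=0
Move 3: B@(1,3) -> caps B=0 W=0
Move 4: W@(1,1) -> caps B=0 W=0
Move 5: B@(3,2) -> caps B=0 W=0
Move 6: W@(0,3) -> caps B=0 W=0
Move 7: B@(2,0) -> caps B=0 W=0
Move 8: W@(3,3) -> caps B=0 W=0
Move 9: B@(2,1) -> caps B=0 W=0
Move 10: W@(0,1) -> caps B=0 W=0
Move 11: B@(2,3) -> caps B=1 W=0
Move 12: W@(3,0) -> caps B=1 W=0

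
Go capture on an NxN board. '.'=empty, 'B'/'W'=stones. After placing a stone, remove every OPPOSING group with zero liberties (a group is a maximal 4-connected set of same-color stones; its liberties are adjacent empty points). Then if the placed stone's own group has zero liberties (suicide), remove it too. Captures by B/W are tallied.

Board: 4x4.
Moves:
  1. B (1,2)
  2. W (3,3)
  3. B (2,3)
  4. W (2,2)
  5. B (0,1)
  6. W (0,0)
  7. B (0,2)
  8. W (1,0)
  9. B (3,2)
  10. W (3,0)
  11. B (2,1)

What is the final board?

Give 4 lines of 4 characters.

Answer: WBB.
W.B.
.B.B
W.B.

Derivation:
Move 1: B@(1,2) -> caps B=0 W=0
Move 2: W@(3,3) -> caps B=0 W=0
Move 3: B@(2,3) -> caps B=0 W=0
Move 4: W@(2,2) -> caps B=0 W=0
Move 5: B@(0,1) -> caps B=0 W=0
Move 6: W@(0,0) -> caps B=0 W=0
Move 7: B@(0,2) -> caps B=0 W=0
Move 8: W@(1,0) -> caps B=0 W=0
Move 9: B@(3,2) -> caps B=1 W=0
Move 10: W@(3,0) -> caps B=1 W=0
Move 11: B@(2,1) -> caps B=2 W=0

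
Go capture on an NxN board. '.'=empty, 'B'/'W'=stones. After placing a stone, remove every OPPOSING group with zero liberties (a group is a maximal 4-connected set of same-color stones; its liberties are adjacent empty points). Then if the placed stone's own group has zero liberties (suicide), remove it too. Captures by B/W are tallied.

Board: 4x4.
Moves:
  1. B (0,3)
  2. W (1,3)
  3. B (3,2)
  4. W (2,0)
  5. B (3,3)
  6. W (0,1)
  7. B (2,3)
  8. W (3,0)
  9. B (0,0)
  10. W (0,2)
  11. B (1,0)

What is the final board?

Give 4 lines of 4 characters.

Answer: BWW.
B..W
W..B
W.BB

Derivation:
Move 1: B@(0,3) -> caps B=0 W=0
Move 2: W@(1,3) -> caps B=0 W=0
Move 3: B@(3,2) -> caps B=0 W=0
Move 4: W@(2,0) -> caps B=0 W=0
Move 5: B@(3,3) -> caps B=0 W=0
Move 6: W@(0,1) -> caps B=0 W=0
Move 7: B@(2,3) -> caps B=0 W=0
Move 8: W@(3,0) -> caps B=0 W=0
Move 9: B@(0,0) -> caps B=0 W=0
Move 10: W@(0,2) -> caps B=0 W=1
Move 11: B@(1,0) -> caps B=0 W=1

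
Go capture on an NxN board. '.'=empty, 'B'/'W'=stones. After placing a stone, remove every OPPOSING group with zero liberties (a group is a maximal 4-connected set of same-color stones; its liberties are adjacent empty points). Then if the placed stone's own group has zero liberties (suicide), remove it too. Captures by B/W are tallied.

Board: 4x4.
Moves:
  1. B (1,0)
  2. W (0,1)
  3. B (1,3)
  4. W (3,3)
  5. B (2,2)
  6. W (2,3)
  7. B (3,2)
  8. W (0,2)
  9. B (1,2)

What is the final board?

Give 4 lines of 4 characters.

Answer: .WW.
B.BB
..B.
..B.

Derivation:
Move 1: B@(1,0) -> caps B=0 W=0
Move 2: W@(0,1) -> caps B=0 W=0
Move 3: B@(1,3) -> caps B=0 W=0
Move 4: W@(3,3) -> caps B=0 W=0
Move 5: B@(2,2) -> caps B=0 W=0
Move 6: W@(2,3) -> caps B=0 W=0
Move 7: B@(3,2) -> caps B=2 W=0
Move 8: W@(0,2) -> caps B=2 W=0
Move 9: B@(1,2) -> caps B=2 W=0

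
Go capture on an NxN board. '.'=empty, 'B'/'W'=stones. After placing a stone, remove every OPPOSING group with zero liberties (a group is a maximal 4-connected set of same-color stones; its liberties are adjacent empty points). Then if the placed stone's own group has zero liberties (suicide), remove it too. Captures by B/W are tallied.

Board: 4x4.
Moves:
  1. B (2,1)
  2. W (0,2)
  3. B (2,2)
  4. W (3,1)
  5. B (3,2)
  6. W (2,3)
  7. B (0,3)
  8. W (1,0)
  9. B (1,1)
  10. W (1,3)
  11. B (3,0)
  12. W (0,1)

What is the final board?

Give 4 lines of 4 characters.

Answer: .WW.
WB.W
.BBW
B.B.

Derivation:
Move 1: B@(2,1) -> caps B=0 W=0
Move 2: W@(0,2) -> caps B=0 W=0
Move 3: B@(2,2) -> caps B=0 W=0
Move 4: W@(3,1) -> caps B=0 W=0
Move 5: B@(3,2) -> caps B=0 W=0
Move 6: W@(2,3) -> caps B=0 W=0
Move 7: B@(0,3) -> caps B=0 W=0
Move 8: W@(1,0) -> caps B=0 W=0
Move 9: B@(1,1) -> caps B=0 W=0
Move 10: W@(1,3) -> caps B=0 W=1
Move 11: B@(3,0) -> caps B=1 W=1
Move 12: W@(0,1) -> caps B=1 W=1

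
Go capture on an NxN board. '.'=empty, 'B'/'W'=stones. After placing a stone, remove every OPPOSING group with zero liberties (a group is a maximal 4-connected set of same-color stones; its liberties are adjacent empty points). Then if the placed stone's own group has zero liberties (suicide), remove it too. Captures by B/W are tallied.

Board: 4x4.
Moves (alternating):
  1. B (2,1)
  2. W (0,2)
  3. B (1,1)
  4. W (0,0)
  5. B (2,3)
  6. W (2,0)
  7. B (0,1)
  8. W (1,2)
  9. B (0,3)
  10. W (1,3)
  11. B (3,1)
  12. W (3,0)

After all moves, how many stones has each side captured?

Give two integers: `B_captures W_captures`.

Move 1: B@(2,1) -> caps B=0 W=0
Move 2: W@(0,2) -> caps B=0 W=0
Move 3: B@(1,1) -> caps B=0 W=0
Move 4: W@(0,0) -> caps B=0 W=0
Move 5: B@(2,3) -> caps B=0 W=0
Move 6: W@(2,0) -> caps B=0 W=0
Move 7: B@(0,1) -> caps B=0 W=0
Move 8: W@(1,2) -> caps B=0 W=0
Move 9: B@(0,3) -> caps B=0 W=0
Move 10: W@(1,3) -> caps B=0 W=1
Move 11: B@(3,1) -> caps B=0 W=1
Move 12: W@(3,0) -> caps B=0 W=1

Answer: 0 1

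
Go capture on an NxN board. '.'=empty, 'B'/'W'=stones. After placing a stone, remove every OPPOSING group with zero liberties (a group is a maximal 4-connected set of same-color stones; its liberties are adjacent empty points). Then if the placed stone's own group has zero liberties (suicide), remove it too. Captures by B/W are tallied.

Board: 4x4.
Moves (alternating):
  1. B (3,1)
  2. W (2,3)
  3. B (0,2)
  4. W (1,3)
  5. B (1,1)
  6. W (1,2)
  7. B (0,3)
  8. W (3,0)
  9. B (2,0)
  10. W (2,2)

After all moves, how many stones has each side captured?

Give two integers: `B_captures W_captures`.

Move 1: B@(3,1) -> caps B=0 W=0
Move 2: W@(2,3) -> caps B=0 W=0
Move 3: B@(0,2) -> caps B=0 W=0
Move 4: W@(1,3) -> caps B=0 W=0
Move 5: B@(1,1) -> caps B=0 W=0
Move 6: W@(1,2) -> caps B=0 W=0
Move 7: B@(0,3) -> caps B=0 W=0
Move 8: W@(3,0) -> caps B=0 W=0
Move 9: B@(2,0) -> caps B=1 W=0
Move 10: W@(2,2) -> caps B=1 W=0

Answer: 1 0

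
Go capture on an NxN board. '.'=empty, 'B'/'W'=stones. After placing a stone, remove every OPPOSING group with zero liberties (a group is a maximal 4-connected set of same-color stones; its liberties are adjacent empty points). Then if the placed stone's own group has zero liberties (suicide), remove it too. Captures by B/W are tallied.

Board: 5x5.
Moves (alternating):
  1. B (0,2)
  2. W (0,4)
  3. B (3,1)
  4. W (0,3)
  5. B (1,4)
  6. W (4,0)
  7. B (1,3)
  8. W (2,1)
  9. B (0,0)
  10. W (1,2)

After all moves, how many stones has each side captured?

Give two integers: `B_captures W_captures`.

Answer: 2 0

Derivation:
Move 1: B@(0,2) -> caps B=0 W=0
Move 2: W@(0,4) -> caps B=0 W=0
Move 3: B@(3,1) -> caps B=0 W=0
Move 4: W@(0,3) -> caps B=0 W=0
Move 5: B@(1,4) -> caps B=0 W=0
Move 6: W@(4,0) -> caps B=0 W=0
Move 7: B@(1,3) -> caps B=2 W=0
Move 8: W@(2,1) -> caps B=2 W=0
Move 9: B@(0,0) -> caps B=2 W=0
Move 10: W@(1,2) -> caps B=2 W=0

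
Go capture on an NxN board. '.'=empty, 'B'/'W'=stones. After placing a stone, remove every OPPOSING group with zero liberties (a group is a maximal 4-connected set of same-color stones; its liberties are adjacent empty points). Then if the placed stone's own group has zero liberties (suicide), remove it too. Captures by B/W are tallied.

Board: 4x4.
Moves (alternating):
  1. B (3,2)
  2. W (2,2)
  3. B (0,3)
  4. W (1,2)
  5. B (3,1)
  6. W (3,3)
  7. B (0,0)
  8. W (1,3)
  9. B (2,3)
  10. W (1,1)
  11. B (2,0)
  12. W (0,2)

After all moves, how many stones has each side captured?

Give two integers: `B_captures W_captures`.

Answer: 1 1

Derivation:
Move 1: B@(3,2) -> caps B=0 W=0
Move 2: W@(2,2) -> caps B=0 W=0
Move 3: B@(0,3) -> caps B=0 W=0
Move 4: W@(1,2) -> caps B=0 W=0
Move 5: B@(3,1) -> caps B=0 W=0
Move 6: W@(3,3) -> caps B=0 W=0
Move 7: B@(0,0) -> caps B=0 W=0
Move 8: W@(1,3) -> caps B=0 W=0
Move 9: B@(2,3) -> caps B=1 W=0
Move 10: W@(1,1) -> caps B=1 W=0
Move 11: B@(2,0) -> caps B=1 W=0
Move 12: W@(0,2) -> caps B=1 W=1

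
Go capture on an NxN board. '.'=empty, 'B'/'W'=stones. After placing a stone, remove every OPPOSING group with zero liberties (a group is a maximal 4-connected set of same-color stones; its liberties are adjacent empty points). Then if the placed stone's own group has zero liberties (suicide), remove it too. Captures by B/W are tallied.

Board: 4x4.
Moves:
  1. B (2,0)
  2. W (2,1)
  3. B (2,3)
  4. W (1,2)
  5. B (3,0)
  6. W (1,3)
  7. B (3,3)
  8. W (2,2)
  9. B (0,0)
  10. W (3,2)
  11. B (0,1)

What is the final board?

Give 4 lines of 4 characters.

Move 1: B@(2,0) -> caps B=0 W=0
Move 2: W@(2,1) -> caps B=0 W=0
Move 3: B@(2,3) -> caps B=0 W=0
Move 4: W@(1,2) -> caps B=0 W=0
Move 5: B@(3,0) -> caps B=0 W=0
Move 6: W@(1,3) -> caps B=0 W=0
Move 7: B@(3,3) -> caps B=0 W=0
Move 8: W@(2,2) -> caps B=0 W=0
Move 9: B@(0,0) -> caps B=0 W=0
Move 10: W@(3,2) -> caps B=0 W=2
Move 11: B@(0,1) -> caps B=0 W=2

Answer: BB..
..WW
BWW.
B.W.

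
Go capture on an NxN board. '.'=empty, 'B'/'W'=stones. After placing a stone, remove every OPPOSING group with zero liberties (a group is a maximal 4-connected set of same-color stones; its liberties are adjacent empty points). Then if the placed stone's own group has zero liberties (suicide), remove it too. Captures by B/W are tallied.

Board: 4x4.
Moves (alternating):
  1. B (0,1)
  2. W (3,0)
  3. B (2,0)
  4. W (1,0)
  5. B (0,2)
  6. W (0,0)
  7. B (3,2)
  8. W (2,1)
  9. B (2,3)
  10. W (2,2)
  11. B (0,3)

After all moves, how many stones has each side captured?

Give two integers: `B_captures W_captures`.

Answer: 0 1

Derivation:
Move 1: B@(0,1) -> caps B=0 W=0
Move 2: W@(3,0) -> caps B=0 W=0
Move 3: B@(2,0) -> caps B=0 W=0
Move 4: W@(1,0) -> caps B=0 W=0
Move 5: B@(0,2) -> caps B=0 W=0
Move 6: W@(0,0) -> caps B=0 W=0
Move 7: B@(3,2) -> caps B=0 W=0
Move 8: W@(2,1) -> caps B=0 W=1
Move 9: B@(2,3) -> caps B=0 W=1
Move 10: W@(2,2) -> caps B=0 W=1
Move 11: B@(0,3) -> caps B=0 W=1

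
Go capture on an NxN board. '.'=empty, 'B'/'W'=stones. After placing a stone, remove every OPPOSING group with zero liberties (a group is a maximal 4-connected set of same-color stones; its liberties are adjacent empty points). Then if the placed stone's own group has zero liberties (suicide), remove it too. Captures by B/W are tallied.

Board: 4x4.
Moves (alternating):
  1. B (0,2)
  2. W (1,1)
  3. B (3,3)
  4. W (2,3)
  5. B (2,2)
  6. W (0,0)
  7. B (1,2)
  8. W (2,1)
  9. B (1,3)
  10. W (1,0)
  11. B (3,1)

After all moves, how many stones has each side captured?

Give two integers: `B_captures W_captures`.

Answer: 1 0

Derivation:
Move 1: B@(0,2) -> caps B=0 W=0
Move 2: W@(1,1) -> caps B=0 W=0
Move 3: B@(3,3) -> caps B=0 W=0
Move 4: W@(2,3) -> caps B=0 W=0
Move 5: B@(2,2) -> caps B=0 W=0
Move 6: W@(0,0) -> caps B=0 W=0
Move 7: B@(1,2) -> caps B=0 W=0
Move 8: W@(2,1) -> caps B=0 W=0
Move 9: B@(1,3) -> caps B=1 W=0
Move 10: W@(1,0) -> caps B=1 W=0
Move 11: B@(3,1) -> caps B=1 W=0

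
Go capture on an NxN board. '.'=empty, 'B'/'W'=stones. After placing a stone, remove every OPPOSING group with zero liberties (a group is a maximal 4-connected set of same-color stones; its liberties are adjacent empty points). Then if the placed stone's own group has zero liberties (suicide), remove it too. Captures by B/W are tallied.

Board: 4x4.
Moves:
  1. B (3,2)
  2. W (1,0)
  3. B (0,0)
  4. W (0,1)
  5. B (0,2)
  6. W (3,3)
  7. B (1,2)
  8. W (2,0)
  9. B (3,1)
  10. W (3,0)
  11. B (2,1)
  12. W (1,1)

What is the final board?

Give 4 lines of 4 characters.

Answer: .WB.
WWB.
WB..
WBBW

Derivation:
Move 1: B@(3,2) -> caps B=0 W=0
Move 2: W@(1,0) -> caps B=0 W=0
Move 3: B@(0,0) -> caps B=0 W=0
Move 4: W@(0,1) -> caps B=0 W=1
Move 5: B@(0,2) -> caps B=0 W=1
Move 6: W@(3,3) -> caps B=0 W=1
Move 7: B@(1,2) -> caps B=0 W=1
Move 8: W@(2,0) -> caps B=0 W=1
Move 9: B@(3,1) -> caps B=0 W=1
Move 10: W@(3,0) -> caps B=0 W=1
Move 11: B@(2,1) -> caps B=0 W=1
Move 12: W@(1,1) -> caps B=0 W=1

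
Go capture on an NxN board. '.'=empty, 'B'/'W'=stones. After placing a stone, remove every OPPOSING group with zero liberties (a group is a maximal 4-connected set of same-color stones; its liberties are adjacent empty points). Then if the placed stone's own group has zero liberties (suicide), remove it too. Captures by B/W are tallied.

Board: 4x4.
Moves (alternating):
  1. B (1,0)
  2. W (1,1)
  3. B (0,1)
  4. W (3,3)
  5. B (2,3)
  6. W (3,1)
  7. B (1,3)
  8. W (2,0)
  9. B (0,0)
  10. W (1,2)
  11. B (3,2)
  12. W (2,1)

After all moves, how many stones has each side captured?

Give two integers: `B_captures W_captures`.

Move 1: B@(1,0) -> caps B=0 W=0
Move 2: W@(1,1) -> caps B=0 W=0
Move 3: B@(0,1) -> caps B=0 W=0
Move 4: W@(3,3) -> caps B=0 W=0
Move 5: B@(2,3) -> caps B=0 W=0
Move 6: W@(3,1) -> caps B=0 W=0
Move 7: B@(1,3) -> caps B=0 W=0
Move 8: W@(2,0) -> caps B=0 W=0
Move 9: B@(0,0) -> caps B=0 W=0
Move 10: W@(1,2) -> caps B=0 W=0
Move 11: B@(3,2) -> caps B=1 W=0
Move 12: W@(2,1) -> caps B=1 W=0

Answer: 1 0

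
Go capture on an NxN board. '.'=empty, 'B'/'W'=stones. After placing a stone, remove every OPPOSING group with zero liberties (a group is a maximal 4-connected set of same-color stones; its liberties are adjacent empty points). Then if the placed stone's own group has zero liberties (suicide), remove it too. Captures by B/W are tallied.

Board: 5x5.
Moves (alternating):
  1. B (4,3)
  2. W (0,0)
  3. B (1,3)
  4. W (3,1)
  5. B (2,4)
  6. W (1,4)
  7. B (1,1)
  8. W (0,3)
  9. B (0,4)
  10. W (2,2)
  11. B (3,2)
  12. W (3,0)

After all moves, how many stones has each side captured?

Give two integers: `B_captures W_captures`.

Answer: 1 0

Derivation:
Move 1: B@(4,3) -> caps B=0 W=0
Move 2: W@(0,0) -> caps B=0 W=0
Move 3: B@(1,3) -> caps B=0 W=0
Move 4: W@(3,1) -> caps B=0 W=0
Move 5: B@(2,4) -> caps B=0 W=0
Move 6: W@(1,4) -> caps B=0 W=0
Move 7: B@(1,1) -> caps B=0 W=0
Move 8: W@(0,3) -> caps B=0 W=0
Move 9: B@(0,4) -> caps B=1 W=0
Move 10: W@(2,2) -> caps B=1 W=0
Move 11: B@(3,2) -> caps B=1 W=0
Move 12: W@(3,0) -> caps B=1 W=0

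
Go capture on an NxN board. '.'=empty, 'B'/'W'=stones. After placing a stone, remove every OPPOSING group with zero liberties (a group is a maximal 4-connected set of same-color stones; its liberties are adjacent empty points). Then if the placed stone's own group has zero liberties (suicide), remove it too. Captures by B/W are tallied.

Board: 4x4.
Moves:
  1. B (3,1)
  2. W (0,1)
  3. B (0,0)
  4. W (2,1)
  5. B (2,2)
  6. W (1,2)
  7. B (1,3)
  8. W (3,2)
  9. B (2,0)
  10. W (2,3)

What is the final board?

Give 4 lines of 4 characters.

Answer: BW..
..WB
BW.W
.BW.

Derivation:
Move 1: B@(3,1) -> caps B=0 W=0
Move 2: W@(0,1) -> caps B=0 W=0
Move 3: B@(0,0) -> caps B=0 W=0
Move 4: W@(2,1) -> caps B=0 W=0
Move 5: B@(2,2) -> caps B=0 W=0
Move 6: W@(1,2) -> caps B=0 W=0
Move 7: B@(1,3) -> caps B=0 W=0
Move 8: W@(3,2) -> caps B=0 W=0
Move 9: B@(2,0) -> caps B=0 W=0
Move 10: W@(2,3) -> caps B=0 W=1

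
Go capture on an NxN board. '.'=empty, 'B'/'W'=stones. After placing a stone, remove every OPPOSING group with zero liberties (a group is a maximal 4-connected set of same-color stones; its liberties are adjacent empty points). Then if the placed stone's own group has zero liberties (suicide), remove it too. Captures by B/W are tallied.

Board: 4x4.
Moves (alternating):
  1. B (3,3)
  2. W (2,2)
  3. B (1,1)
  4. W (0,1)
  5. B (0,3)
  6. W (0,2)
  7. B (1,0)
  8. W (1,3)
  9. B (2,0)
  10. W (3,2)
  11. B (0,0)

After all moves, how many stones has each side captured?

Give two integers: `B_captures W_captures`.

Move 1: B@(3,3) -> caps B=0 W=0
Move 2: W@(2,2) -> caps B=0 W=0
Move 3: B@(1,1) -> caps B=0 W=0
Move 4: W@(0,1) -> caps B=0 W=0
Move 5: B@(0,3) -> caps B=0 W=0
Move 6: W@(0,2) -> caps B=0 W=0
Move 7: B@(1,0) -> caps B=0 W=0
Move 8: W@(1,3) -> caps B=0 W=1
Move 9: B@(2,0) -> caps B=0 W=1
Move 10: W@(3,2) -> caps B=0 W=1
Move 11: B@(0,0) -> caps B=0 W=1

Answer: 0 1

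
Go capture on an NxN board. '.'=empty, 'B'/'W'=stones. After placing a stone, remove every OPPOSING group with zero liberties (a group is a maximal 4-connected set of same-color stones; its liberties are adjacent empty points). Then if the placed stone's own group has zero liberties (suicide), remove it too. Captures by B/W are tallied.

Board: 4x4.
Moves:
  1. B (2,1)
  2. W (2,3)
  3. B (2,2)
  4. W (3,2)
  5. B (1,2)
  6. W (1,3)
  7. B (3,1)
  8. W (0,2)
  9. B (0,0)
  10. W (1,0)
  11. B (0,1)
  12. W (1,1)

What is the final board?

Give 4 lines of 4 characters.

Move 1: B@(2,1) -> caps B=0 W=0
Move 2: W@(2,3) -> caps B=0 W=0
Move 3: B@(2,2) -> caps B=0 W=0
Move 4: W@(3,2) -> caps B=0 W=0
Move 5: B@(1,2) -> caps B=0 W=0
Move 6: W@(1,3) -> caps B=0 W=0
Move 7: B@(3,1) -> caps B=0 W=0
Move 8: W@(0,2) -> caps B=0 W=0
Move 9: B@(0,0) -> caps B=0 W=0
Move 10: W@(1,0) -> caps B=0 W=0
Move 11: B@(0,1) -> caps B=0 W=0
Move 12: W@(1,1) -> caps B=0 W=2

Answer: ..W.
WWBW
.BBW
.BW.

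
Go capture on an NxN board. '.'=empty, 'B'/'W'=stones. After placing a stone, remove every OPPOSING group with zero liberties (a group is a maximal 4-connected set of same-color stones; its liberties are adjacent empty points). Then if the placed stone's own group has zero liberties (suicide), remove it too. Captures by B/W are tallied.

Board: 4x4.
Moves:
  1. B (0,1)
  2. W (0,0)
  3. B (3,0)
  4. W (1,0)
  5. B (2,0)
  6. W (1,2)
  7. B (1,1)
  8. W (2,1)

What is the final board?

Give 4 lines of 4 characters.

Answer: .B..
.BW.
BW..
B...

Derivation:
Move 1: B@(0,1) -> caps B=0 W=0
Move 2: W@(0,0) -> caps B=0 W=0
Move 3: B@(3,0) -> caps B=0 W=0
Move 4: W@(1,0) -> caps B=0 W=0
Move 5: B@(2,0) -> caps B=0 W=0
Move 6: W@(1,2) -> caps B=0 W=0
Move 7: B@(1,1) -> caps B=2 W=0
Move 8: W@(2,1) -> caps B=2 W=0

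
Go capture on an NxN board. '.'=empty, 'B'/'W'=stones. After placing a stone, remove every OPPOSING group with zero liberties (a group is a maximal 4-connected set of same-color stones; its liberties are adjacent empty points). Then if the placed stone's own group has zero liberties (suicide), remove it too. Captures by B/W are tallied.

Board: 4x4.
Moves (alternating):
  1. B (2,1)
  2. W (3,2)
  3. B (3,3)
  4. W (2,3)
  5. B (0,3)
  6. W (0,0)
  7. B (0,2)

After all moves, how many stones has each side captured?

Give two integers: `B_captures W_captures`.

Move 1: B@(2,1) -> caps B=0 W=0
Move 2: W@(3,2) -> caps B=0 W=0
Move 3: B@(3,3) -> caps B=0 W=0
Move 4: W@(2,3) -> caps B=0 W=1
Move 5: B@(0,3) -> caps B=0 W=1
Move 6: W@(0,0) -> caps B=0 W=1
Move 7: B@(0,2) -> caps B=0 W=1

Answer: 0 1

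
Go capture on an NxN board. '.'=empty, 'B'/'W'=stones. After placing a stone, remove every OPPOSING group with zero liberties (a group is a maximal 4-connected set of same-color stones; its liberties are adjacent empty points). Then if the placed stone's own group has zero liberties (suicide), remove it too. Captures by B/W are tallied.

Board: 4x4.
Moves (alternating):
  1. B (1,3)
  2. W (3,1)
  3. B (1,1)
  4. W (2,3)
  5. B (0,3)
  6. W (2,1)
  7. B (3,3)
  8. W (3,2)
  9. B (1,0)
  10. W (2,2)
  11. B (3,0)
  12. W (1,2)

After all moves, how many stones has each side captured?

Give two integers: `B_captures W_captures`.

Answer: 0 1

Derivation:
Move 1: B@(1,3) -> caps B=0 W=0
Move 2: W@(3,1) -> caps B=0 W=0
Move 3: B@(1,1) -> caps B=0 W=0
Move 4: W@(2,3) -> caps B=0 W=0
Move 5: B@(0,3) -> caps B=0 W=0
Move 6: W@(2,1) -> caps B=0 W=0
Move 7: B@(3,3) -> caps B=0 W=0
Move 8: W@(3,2) -> caps B=0 W=1
Move 9: B@(1,0) -> caps B=0 W=1
Move 10: W@(2,2) -> caps B=0 W=1
Move 11: B@(3,0) -> caps B=0 W=1
Move 12: W@(1,2) -> caps B=0 W=1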